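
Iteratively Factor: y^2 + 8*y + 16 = (y + 4)*(y + 4)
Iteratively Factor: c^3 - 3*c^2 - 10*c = (c + 2)*(c^2 - 5*c) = (c - 5)*(c + 2)*(c)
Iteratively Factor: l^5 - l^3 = (l - 1)*(l^4 + l^3) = l*(l - 1)*(l^3 + l^2) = l^2*(l - 1)*(l^2 + l) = l^3*(l - 1)*(l + 1)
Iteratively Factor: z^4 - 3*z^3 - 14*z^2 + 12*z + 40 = (z + 2)*(z^3 - 5*z^2 - 4*z + 20) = (z - 2)*(z + 2)*(z^2 - 3*z - 10) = (z - 5)*(z - 2)*(z + 2)*(z + 2)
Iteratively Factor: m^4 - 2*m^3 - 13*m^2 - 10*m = (m - 5)*(m^3 + 3*m^2 + 2*m) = m*(m - 5)*(m^2 + 3*m + 2) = m*(m - 5)*(m + 2)*(m + 1)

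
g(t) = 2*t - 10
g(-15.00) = -40.00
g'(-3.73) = 2.00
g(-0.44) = -10.88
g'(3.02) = 2.00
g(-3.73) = -17.46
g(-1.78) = -13.56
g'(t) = 2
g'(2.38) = 2.00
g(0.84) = -8.32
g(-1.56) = -13.12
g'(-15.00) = 2.00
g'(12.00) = 2.00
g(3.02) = -3.96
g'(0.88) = 2.00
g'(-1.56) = 2.00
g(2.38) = -5.24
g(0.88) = -8.24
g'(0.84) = 2.00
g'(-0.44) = 2.00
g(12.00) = 14.00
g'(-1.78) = 2.00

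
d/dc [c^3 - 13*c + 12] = 3*c^2 - 13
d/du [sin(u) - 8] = cos(u)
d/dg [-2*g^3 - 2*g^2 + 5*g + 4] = -6*g^2 - 4*g + 5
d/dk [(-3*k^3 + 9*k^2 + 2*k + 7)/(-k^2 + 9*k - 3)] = (3*k^4 - 54*k^3 + 110*k^2 - 40*k - 69)/(k^4 - 18*k^3 + 87*k^2 - 54*k + 9)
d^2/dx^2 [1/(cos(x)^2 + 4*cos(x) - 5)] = (-4*sin(x)^4 + 38*sin(x)^2 - 5*cos(x) - 3*cos(3*x) + 8)/((cos(x) - 1)^3*(cos(x) + 5)^3)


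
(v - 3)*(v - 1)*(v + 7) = v^3 + 3*v^2 - 25*v + 21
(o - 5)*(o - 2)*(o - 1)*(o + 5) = o^4 - 3*o^3 - 23*o^2 + 75*o - 50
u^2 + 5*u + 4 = (u + 1)*(u + 4)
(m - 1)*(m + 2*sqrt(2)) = m^2 - m + 2*sqrt(2)*m - 2*sqrt(2)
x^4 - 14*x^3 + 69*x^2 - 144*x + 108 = (x - 6)*(x - 3)^2*(x - 2)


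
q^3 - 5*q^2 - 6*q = q*(q - 6)*(q + 1)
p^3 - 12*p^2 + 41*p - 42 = (p - 7)*(p - 3)*(p - 2)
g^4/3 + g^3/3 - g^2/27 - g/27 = g*(g/3 + 1/3)*(g - 1/3)*(g + 1/3)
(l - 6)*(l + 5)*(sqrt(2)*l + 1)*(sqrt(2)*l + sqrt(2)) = 2*l^4 + sqrt(2)*l^3 - 62*l^2 - 60*l - 31*sqrt(2)*l - 30*sqrt(2)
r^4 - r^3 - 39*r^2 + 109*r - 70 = (r - 5)*(r - 2)*(r - 1)*(r + 7)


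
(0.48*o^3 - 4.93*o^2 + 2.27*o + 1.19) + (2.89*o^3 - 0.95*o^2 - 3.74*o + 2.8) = 3.37*o^3 - 5.88*o^2 - 1.47*o + 3.99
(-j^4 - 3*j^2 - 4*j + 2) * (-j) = j^5 + 3*j^3 + 4*j^2 - 2*j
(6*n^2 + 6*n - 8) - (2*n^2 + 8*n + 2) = 4*n^2 - 2*n - 10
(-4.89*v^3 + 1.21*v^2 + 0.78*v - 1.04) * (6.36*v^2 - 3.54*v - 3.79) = -31.1004*v^5 + 25.0062*v^4 + 19.2105*v^3 - 13.9615*v^2 + 0.7254*v + 3.9416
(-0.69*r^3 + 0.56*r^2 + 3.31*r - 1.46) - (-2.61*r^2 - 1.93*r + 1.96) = -0.69*r^3 + 3.17*r^2 + 5.24*r - 3.42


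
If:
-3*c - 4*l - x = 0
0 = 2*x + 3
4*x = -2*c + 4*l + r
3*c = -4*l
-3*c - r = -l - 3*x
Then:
No Solution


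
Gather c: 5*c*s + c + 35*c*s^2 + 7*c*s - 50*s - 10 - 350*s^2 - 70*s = c*(35*s^2 + 12*s + 1) - 350*s^2 - 120*s - 10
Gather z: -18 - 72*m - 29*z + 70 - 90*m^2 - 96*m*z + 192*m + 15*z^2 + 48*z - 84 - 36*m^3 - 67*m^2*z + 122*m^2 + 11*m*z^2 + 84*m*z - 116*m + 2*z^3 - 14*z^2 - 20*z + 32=-36*m^3 + 32*m^2 + 4*m + 2*z^3 + z^2*(11*m + 1) + z*(-67*m^2 - 12*m - 1)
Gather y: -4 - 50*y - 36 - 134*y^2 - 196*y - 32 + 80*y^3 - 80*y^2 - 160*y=80*y^3 - 214*y^2 - 406*y - 72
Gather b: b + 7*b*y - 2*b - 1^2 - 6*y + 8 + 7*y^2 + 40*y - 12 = b*(7*y - 1) + 7*y^2 + 34*y - 5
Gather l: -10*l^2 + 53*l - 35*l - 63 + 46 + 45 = -10*l^2 + 18*l + 28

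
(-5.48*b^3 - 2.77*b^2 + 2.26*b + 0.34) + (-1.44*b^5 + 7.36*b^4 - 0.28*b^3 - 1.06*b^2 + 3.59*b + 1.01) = -1.44*b^5 + 7.36*b^4 - 5.76*b^3 - 3.83*b^2 + 5.85*b + 1.35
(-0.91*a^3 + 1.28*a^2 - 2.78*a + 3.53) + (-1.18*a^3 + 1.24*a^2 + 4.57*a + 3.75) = -2.09*a^3 + 2.52*a^2 + 1.79*a + 7.28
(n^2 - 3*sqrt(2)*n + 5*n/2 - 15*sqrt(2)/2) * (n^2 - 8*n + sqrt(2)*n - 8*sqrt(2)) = n^4 - 11*n^3/2 - 2*sqrt(2)*n^3 - 26*n^2 + 11*sqrt(2)*n^2 + 33*n + 40*sqrt(2)*n + 120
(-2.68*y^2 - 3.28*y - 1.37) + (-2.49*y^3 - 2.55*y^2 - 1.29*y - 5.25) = -2.49*y^3 - 5.23*y^2 - 4.57*y - 6.62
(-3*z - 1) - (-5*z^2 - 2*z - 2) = 5*z^2 - z + 1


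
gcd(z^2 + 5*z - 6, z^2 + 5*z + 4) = 1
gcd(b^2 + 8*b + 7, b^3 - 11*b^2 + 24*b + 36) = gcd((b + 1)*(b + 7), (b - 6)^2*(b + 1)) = b + 1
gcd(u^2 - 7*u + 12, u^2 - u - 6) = u - 3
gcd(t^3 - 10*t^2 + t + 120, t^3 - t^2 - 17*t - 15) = t^2 - 2*t - 15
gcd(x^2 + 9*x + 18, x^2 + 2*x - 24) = x + 6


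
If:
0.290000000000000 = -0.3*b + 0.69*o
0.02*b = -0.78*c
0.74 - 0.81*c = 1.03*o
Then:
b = 0.72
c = -0.02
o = 0.73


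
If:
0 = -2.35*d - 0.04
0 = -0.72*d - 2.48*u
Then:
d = -0.02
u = 0.00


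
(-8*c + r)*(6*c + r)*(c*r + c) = -48*c^3*r - 48*c^3 - 2*c^2*r^2 - 2*c^2*r + c*r^3 + c*r^2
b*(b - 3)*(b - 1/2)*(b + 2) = b^4 - 3*b^3/2 - 11*b^2/2 + 3*b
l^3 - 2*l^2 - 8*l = l*(l - 4)*(l + 2)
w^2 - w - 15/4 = (w - 5/2)*(w + 3/2)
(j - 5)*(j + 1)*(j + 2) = j^3 - 2*j^2 - 13*j - 10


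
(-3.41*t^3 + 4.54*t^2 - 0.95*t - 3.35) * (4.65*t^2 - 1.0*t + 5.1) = -15.8565*t^5 + 24.521*t^4 - 26.3485*t^3 + 8.5265*t^2 - 1.495*t - 17.085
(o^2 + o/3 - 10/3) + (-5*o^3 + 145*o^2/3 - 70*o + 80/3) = -5*o^3 + 148*o^2/3 - 209*o/3 + 70/3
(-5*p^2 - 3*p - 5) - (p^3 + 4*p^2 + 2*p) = -p^3 - 9*p^2 - 5*p - 5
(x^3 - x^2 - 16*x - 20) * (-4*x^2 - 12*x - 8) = -4*x^5 - 8*x^4 + 68*x^3 + 280*x^2 + 368*x + 160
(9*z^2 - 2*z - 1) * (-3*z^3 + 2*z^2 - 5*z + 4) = -27*z^5 + 24*z^4 - 46*z^3 + 44*z^2 - 3*z - 4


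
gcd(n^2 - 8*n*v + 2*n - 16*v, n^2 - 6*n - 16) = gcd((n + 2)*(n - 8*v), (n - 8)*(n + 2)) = n + 2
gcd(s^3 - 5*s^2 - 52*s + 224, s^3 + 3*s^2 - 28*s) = s^2 + 3*s - 28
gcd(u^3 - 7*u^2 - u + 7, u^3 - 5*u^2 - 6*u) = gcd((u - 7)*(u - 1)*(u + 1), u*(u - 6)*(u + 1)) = u + 1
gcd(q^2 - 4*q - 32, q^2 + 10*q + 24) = q + 4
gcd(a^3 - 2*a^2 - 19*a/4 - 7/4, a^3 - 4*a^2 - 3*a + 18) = 1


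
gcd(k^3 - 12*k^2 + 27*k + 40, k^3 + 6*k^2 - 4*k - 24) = 1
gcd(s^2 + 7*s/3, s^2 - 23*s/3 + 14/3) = 1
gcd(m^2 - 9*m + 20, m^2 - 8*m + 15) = m - 5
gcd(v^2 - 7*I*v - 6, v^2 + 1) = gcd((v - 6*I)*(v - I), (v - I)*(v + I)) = v - I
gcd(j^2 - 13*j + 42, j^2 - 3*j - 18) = j - 6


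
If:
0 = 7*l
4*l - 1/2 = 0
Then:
No Solution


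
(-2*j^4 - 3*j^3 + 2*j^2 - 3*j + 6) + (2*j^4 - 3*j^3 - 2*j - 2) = -6*j^3 + 2*j^2 - 5*j + 4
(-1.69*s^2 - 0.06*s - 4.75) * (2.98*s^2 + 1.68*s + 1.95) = -5.0362*s^4 - 3.018*s^3 - 17.5513*s^2 - 8.097*s - 9.2625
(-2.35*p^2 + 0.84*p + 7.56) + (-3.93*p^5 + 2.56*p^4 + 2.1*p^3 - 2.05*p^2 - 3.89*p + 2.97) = -3.93*p^5 + 2.56*p^4 + 2.1*p^3 - 4.4*p^2 - 3.05*p + 10.53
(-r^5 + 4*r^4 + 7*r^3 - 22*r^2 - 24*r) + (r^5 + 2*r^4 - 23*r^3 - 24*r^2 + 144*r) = 6*r^4 - 16*r^3 - 46*r^2 + 120*r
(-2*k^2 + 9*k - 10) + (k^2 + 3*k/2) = -k^2 + 21*k/2 - 10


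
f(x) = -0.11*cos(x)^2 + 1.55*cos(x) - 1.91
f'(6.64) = -0.47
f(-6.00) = -0.52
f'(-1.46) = 1.52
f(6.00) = -0.52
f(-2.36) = -3.07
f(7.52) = -1.41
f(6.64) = -0.55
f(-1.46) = -1.74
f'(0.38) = -0.50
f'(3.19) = 0.09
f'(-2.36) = 1.20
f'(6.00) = 0.37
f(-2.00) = -2.57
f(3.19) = -3.57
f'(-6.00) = -0.37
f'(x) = 0.22*sin(x)*cos(x) - 1.55*sin(x)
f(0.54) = -0.66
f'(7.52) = -1.40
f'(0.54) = -0.70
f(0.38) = -0.57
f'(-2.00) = 1.49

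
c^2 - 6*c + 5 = (c - 5)*(c - 1)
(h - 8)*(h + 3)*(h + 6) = h^3 + h^2 - 54*h - 144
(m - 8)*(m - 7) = m^2 - 15*m + 56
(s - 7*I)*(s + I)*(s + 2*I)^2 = s^4 - 2*I*s^3 + 27*s^2 + 52*I*s - 28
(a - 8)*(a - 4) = a^2 - 12*a + 32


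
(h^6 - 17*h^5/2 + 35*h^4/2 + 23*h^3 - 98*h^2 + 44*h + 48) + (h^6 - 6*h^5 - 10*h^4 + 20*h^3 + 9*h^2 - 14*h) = 2*h^6 - 29*h^5/2 + 15*h^4/2 + 43*h^3 - 89*h^2 + 30*h + 48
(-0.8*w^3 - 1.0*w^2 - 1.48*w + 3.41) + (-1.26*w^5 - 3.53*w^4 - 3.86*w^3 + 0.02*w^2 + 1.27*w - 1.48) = -1.26*w^5 - 3.53*w^4 - 4.66*w^3 - 0.98*w^2 - 0.21*w + 1.93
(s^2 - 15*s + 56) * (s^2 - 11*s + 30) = s^4 - 26*s^3 + 251*s^2 - 1066*s + 1680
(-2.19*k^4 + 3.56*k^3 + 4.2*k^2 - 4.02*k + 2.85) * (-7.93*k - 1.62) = 17.3667*k^5 - 24.683*k^4 - 39.0732*k^3 + 25.0746*k^2 - 16.0881*k - 4.617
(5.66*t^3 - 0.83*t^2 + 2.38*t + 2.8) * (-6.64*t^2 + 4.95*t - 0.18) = -37.5824*t^5 + 33.5282*t^4 - 20.9305*t^3 - 6.6616*t^2 + 13.4316*t - 0.504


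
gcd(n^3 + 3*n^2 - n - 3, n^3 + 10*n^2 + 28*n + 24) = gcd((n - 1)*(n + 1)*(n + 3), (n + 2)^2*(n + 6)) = 1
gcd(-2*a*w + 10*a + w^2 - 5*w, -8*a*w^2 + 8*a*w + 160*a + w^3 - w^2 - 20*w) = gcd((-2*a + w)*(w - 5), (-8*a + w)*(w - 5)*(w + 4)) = w - 5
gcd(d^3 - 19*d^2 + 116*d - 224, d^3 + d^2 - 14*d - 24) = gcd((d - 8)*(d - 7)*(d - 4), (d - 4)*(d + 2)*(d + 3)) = d - 4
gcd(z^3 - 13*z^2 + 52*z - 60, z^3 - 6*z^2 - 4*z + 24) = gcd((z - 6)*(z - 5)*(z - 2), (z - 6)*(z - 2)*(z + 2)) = z^2 - 8*z + 12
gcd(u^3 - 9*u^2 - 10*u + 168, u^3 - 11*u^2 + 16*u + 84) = u^2 - 13*u + 42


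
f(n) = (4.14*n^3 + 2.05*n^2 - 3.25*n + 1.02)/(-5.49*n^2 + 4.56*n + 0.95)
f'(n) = (10.98*n - 4.56)*(4.14*n^3 + 2.05*n^2 - 3.25*n + 1.02)/(-5.49*n^2 + 4.56*n + 0.95)^2 + (12.42*n^2 + 4.1*n - 3.25)/(-5.49*n^2 + 4.56*n + 0.95) = (-22.7286*n^4 + 37.7568*n^3 + 3.3045*n^2 + 15.0946*n - 7.7387)/(30.1401*n^4 - 50.0688*n^3 + 10.3626*n^2 + 8.664*n + 0.9025)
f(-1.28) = 0.01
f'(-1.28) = -0.84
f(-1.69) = 0.34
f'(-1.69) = -0.78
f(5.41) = -5.18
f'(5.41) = -0.73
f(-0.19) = -14.69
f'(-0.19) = -820.67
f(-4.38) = 2.36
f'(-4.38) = -0.75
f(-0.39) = -1.41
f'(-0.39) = -5.74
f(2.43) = -3.17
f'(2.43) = -0.49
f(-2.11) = 0.66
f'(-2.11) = -0.76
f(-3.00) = 1.33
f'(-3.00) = -0.75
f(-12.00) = 8.08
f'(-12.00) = -0.75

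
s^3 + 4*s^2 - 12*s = s*(s - 2)*(s + 6)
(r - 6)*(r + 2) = r^2 - 4*r - 12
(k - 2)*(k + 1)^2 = k^3 - 3*k - 2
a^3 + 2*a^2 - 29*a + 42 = (a - 3)*(a - 2)*(a + 7)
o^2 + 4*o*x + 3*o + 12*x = (o + 3)*(o + 4*x)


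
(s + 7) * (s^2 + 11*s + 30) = s^3 + 18*s^2 + 107*s + 210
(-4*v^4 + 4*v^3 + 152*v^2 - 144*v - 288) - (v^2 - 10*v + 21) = -4*v^4 + 4*v^3 + 151*v^2 - 134*v - 309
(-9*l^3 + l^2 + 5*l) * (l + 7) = -9*l^4 - 62*l^3 + 12*l^2 + 35*l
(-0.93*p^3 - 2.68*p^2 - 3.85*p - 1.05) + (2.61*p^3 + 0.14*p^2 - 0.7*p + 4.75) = 1.68*p^3 - 2.54*p^2 - 4.55*p + 3.7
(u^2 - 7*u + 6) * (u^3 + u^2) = u^5 - 6*u^4 - u^3 + 6*u^2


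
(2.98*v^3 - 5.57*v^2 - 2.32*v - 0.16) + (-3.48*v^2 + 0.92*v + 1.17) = 2.98*v^3 - 9.05*v^2 - 1.4*v + 1.01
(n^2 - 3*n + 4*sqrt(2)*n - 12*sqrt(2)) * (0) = 0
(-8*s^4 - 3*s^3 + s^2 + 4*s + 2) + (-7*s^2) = -8*s^4 - 3*s^3 - 6*s^2 + 4*s + 2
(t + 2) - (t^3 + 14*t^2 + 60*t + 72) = -t^3 - 14*t^2 - 59*t - 70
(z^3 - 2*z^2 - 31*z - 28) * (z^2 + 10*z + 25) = z^5 + 8*z^4 - 26*z^3 - 388*z^2 - 1055*z - 700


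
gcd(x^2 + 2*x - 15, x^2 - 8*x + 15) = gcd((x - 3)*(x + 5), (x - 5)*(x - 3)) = x - 3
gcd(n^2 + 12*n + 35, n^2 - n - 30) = n + 5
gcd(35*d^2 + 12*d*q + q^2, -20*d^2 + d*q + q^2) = 5*d + q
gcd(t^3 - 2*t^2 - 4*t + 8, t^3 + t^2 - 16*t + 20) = t^2 - 4*t + 4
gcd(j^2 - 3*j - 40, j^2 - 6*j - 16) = j - 8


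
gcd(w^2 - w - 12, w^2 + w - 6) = w + 3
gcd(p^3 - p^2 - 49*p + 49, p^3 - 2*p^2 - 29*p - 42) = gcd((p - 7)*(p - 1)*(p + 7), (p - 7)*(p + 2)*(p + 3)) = p - 7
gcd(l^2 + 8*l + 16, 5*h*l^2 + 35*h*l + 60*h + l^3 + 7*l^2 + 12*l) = l + 4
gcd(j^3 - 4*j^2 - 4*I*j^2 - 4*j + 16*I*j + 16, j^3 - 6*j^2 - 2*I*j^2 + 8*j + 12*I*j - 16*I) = j^2 + j*(-4 - 2*I) + 8*I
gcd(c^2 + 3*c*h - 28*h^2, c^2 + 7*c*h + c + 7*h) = c + 7*h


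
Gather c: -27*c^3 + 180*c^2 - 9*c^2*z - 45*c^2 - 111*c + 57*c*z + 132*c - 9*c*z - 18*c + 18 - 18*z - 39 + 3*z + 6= -27*c^3 + c^2*(135 - 9*z) + c*(48*z + 3) - 15*z - 15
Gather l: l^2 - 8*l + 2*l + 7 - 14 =l^2 - 6*l - 7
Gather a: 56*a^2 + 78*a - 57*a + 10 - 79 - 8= 56*a^2 + 21*a - 77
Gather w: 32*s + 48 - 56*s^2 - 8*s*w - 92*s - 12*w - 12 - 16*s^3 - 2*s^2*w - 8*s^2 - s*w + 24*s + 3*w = -16*s^3 - 64*s^2 - 36*s + w*(-2*s^2 - 9*s - 9) + 36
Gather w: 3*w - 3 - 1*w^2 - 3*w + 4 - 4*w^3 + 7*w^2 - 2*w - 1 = -4*w^3 + 6*w^2 - 2*w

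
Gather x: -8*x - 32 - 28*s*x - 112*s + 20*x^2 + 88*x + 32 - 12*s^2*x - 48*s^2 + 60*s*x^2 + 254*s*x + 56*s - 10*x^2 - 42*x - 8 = -48*s^2 - 56*s + x^2*(60*s + 10) + x*(-12*s^2 + 226*s + 38) - 8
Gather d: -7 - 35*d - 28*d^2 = -28*d^2 - 35*d - 7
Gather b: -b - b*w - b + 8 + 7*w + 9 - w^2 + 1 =b*(-w - 2) - w^2 + 7*w + 18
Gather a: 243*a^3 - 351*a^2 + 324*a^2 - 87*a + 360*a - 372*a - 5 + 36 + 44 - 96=243*a^3 - 27*a^2 - 99*a - 21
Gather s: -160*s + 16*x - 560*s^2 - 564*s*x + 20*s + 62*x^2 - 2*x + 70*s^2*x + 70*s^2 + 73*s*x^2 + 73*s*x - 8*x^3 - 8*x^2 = s^2*(70*x - 490) + s*(73*x^2 - 491*x - 140) - 8*x^3 + 54*x^2 + 14*x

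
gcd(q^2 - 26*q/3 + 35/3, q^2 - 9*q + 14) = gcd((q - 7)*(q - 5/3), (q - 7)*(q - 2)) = q - 7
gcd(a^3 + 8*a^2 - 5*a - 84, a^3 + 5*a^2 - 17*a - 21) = a^2 + 4*a - 21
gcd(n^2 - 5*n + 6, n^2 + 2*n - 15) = n - 3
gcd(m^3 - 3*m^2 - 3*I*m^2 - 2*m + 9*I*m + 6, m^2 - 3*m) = m - 3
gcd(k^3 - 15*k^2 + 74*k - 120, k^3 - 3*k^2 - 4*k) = k - 4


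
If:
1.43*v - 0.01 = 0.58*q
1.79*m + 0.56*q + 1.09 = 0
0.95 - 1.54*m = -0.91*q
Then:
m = -0.18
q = -1.36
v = -0.54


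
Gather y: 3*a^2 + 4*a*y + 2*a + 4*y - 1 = 3*a^2 + 2*a + y*(4*a + 4) - 1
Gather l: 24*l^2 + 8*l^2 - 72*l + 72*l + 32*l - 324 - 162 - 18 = 32*l^2 + 32*l - 504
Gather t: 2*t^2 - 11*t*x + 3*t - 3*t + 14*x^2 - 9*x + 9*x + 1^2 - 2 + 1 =2*t^2 - 11*t*x + 14*x^2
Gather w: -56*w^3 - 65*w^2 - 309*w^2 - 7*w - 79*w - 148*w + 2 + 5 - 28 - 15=-56*w^3 - 374*w^2 - 234*w - 36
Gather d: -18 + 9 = -9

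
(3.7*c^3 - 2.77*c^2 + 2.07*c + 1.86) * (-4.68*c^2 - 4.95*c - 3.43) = -17.316*c^5 - 5.3514*c^4 - 8.6671*c^3 - 9.4502*c^2 - 16.3071*c - 6.3798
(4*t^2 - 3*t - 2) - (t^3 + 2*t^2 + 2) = -t^3 + 2*t^2 - 3*t - 4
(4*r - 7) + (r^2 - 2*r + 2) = r^2 + 2*r - 5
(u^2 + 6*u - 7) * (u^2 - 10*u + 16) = u^4 - 4*u^3 - 51*u^2 + 166*u - 112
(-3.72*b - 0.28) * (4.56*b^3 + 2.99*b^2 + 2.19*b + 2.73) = -16.9632*b^4 - 12.3996*b^3 - 8.984*b^2 - 10.7688*b - 0.7644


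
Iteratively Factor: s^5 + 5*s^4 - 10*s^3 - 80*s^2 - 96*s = (s + 2)*(s^4 + 3*s^3 - 16*s^2 - 48*s) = (s + 2)*(s + 3)*(s^3 - 16*s) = (s + 2)*(s + 3)*(s + 4)*(s^2 - 4*s) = (s - 4)*(s + 2)*(s + 3)*(s + 4)*(s)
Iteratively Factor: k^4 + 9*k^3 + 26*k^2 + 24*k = (k)*(k^3 + 9*k^2 + 26*k + 24) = k*(k + 2)*(k^2 + 7*k + 12) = k*(k + 2)*(k + 4)*(k + 3)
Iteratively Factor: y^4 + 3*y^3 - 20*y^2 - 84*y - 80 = (y + 2)*(y^3 + y^2 - 22*y - 40) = (y + 2)^2*(y^2 - y - 20) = (y - 5)*(y + 2)^2*(y + 4)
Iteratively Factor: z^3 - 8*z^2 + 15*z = (z)*(z^2 - 8*z + 15) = z*(z - 3)*(z - 5)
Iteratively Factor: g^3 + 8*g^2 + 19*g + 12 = (g + 1)*(g^2 + 7*g + 12) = (g + 1)*(g + 4)*(g + 3)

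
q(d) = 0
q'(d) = 0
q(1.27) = 0.00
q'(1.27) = 0.00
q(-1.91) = 0.00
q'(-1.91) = 0.00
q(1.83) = 0.00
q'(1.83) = 0.00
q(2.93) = 0.00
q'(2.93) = 0.00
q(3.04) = 0.00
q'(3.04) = 0.00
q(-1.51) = 0.00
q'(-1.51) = 0.00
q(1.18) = 0.00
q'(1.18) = 0.00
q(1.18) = 0.00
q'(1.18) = 0.00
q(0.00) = 0.00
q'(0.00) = 0.00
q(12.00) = 0.00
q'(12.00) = 0.00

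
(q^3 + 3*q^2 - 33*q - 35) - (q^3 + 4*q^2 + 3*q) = -q^2 - 36*q - 35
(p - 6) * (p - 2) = p^2 - 8*p + 12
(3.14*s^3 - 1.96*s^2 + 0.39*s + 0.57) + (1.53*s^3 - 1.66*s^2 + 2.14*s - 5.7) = 4.67*s^3 - 3.62*s^2 + 2.53*s - 5.13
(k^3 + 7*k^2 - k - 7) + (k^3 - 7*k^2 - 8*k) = 2*k^3 - 9*k - 7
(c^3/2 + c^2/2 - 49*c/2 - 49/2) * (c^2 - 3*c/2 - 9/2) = c^5/2 - c^4/4 - 55*c^3/2 + 10*c^2 + 147*c + 441/4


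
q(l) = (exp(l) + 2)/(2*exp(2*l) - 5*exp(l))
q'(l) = (exp(l) + 2)*(-4*exp(2*l) + 5*exp(l))/(2*exp(2*l) - 5*exp(l))^2 + exp(l)/(2*exp(2*l) - 5*exp(l))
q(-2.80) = -6.95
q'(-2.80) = 6.57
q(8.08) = 0.00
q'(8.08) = -0.00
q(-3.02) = -8.56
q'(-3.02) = 8.19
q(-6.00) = -161.73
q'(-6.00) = 161.37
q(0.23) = -1.04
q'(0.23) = -0.42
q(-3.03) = -8.65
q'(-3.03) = 8.27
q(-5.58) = -106.39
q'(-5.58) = 106.03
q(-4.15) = -25.74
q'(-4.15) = 25.37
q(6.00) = 0.00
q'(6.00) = 0.00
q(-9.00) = -3241.59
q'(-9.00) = 3241.23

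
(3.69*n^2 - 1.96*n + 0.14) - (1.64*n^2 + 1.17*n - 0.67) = 2.05*n^2 - 3.13*n + 0.81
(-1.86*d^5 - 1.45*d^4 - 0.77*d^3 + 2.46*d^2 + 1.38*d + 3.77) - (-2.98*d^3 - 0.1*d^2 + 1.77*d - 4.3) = -1.86*d^5 - 1.45*d^4 + 2.21*d^3 + 2.56*d^2 - 0.39*d + 8.07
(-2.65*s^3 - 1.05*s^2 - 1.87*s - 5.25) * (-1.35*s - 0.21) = 3.5775*s^4 + 1.974*s^3 + 2.745*s^2 + 7.4802*s + 1.1025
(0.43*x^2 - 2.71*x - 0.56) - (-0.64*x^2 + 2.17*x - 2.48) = 1.07*x^2 - 4.88*x + 1.92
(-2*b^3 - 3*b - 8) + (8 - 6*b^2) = -2*b^3 - 6*b^2 - 3*b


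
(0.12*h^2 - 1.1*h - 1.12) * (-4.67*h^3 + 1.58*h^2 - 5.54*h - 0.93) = -0.5604*h^5 + 5.3266*h^4 + 2.8276*h^3 + 4.2128*h^2 + 7.2278*h + 1.0416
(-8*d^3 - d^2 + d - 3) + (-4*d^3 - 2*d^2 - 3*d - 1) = -12*d^3 - 3*d^2 - 2*d - 4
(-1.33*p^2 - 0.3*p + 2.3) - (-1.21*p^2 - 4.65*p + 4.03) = -0.12*p^2 + 4.35*p - 1.73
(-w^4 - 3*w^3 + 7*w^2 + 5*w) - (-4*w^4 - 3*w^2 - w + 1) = 3*w^4 - 3*w^3 + 10*w^2 + 6*w - 1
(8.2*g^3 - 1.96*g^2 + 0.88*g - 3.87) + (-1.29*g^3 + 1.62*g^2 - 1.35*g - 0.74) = 6.91*g^3 - 0.34*g^2 - 0.47*g - 4.61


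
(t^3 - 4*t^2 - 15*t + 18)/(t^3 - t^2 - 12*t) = (t^2 - 7*t + 6)/(t*(t - 4))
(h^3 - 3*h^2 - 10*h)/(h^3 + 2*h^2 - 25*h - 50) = h/(h + 5)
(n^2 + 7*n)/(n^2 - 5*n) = (n + 7)/(n - 5)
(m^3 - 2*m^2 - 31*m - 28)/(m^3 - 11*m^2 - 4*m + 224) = (m + 1)/(m - 8)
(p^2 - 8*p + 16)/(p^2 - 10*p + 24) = (p - 4)/(p - 6)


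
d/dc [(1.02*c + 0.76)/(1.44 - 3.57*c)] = (14.92974*c - 6.02208)/(3.57*c - 1.44)^3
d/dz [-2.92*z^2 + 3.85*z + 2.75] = 3.85 - 5.84*z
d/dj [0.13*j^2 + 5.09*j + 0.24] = 0.26*j + 5.09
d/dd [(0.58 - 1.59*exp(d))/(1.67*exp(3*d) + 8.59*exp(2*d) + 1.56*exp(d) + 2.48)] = (5.3106*exp(3*d) + 10.7523*exp(2*d) - 9.9644*exp(d) - 4.848)*exp(d)/(2.7889*exp(6*d) + 28.6906*exp(5*d) + 78.9985*exp(4*d) + 35.084*exp(3*d) + 45.04*exp(2*d) + 7.7376*exp(d) + 6.1504)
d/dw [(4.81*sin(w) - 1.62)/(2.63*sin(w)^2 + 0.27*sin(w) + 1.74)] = (-12.6503*sin(w)^2 + 8.5212*sin(w) + 8.8068)*cos(w)/(6.9169*sin(w)^4 + 1.4202*sin(w)^3 + 9.2253*sin(w)^2 + 0.9396*sin(w) + 3.0276)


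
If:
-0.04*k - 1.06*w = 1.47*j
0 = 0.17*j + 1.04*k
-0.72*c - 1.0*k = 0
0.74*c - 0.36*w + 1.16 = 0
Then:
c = -0.40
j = -1.74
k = 0.29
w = 2.41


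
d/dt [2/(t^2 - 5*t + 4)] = 2*(5 - 2*t)/(t^2 - 5*t + 4)^2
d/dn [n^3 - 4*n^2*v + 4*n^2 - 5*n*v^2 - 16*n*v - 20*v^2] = 3*n^2 - 8*n*v + 8*n - 5*v^2 - 16*v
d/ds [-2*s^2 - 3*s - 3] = -4*s - 3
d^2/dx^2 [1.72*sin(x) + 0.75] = -1.72*sin(x)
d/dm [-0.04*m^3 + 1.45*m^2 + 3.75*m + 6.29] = -0.12*m^2 + 2.9*m + 3.75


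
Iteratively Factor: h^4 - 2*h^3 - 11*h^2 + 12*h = (h - 4)*(h^3 + 2*h^2 - 3*h) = h*(h - 4)*(h^2 + 2*h - 3) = h*(h - 4)*(h + 3)*(h - 1)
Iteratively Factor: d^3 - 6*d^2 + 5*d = (d)*(d^2 - 6*d + 5) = d*(d - 1)*(d - 5)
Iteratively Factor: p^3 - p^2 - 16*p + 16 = (p - 1)*(p^2 - 16) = (p - 4)*(p - 1)*(p + 4)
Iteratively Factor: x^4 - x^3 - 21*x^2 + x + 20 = (x - 5)*(x^3 + 4*x^2 - x - 4) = (x - 5)*(x + 4)*(x^2 - 1) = (x - 5)*(x + 1)*(x + 4)*(x - 1)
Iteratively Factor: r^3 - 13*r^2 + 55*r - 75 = (r - 3)*(r^2 - 10*r + 25) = (r - 5)*(r - 3)*(r - 5)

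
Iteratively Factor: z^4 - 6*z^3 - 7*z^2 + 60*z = (z + 3)*(z^3 - 9*z^2 + 20*z) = (z - 4)*(z + 3)*(z^2 - 5*z) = z*(z - 4)*(z + 3)*(z - 5)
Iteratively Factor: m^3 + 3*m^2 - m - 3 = (m - 1)*(m^2 + 4*m + 3) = (m - 1)*(m + 1)*(m + 3)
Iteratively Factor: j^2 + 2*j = (j)*(j + 2)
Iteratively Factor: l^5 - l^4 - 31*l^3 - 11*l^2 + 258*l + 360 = (l + 2)*(l^4 - 3*l^3 - 25*l^2 + 39*l + 180) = (l - 4)*(l + 2)*(l^3 + l^2 - 21*l - 45) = (l - 4)*(l + 2)*(l + 3)*(l^2 - 2*l - 15) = (l - 4)*(l + 2)*(l + 3)^2*(l - 5)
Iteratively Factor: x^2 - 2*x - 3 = (x + 1)*(x - 3)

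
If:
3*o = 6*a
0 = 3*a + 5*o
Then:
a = 0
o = 0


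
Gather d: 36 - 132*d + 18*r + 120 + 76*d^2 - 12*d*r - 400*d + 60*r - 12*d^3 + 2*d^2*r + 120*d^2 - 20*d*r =-12*d^3 + d^2*(2*r + 196) + d*(-32*r - 532) + 78*r + 156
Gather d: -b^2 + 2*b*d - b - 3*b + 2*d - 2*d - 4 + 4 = -b^2 + 2*b*d - 4*b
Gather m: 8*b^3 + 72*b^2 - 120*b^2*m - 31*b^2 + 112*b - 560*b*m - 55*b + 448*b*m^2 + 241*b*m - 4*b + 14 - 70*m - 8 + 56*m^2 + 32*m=8*b^3 + 41*b^2 + 53*b + m^2*(448*b + 56) + m*(-120*b^2 - 319*b - 38) + 6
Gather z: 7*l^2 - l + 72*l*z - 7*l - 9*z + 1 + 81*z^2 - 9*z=7*l^2 - 8*l + 81*z^2 + z*(72*l - 18) + 1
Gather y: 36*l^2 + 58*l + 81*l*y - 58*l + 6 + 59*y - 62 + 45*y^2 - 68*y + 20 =36*l^2 + 45*y^2 + y*(81*l - 9) - 36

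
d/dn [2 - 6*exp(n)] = -6*exp(n)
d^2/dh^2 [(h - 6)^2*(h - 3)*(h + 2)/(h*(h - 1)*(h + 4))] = 4*(47*h^6 - 42*h^5 - 210*h^4 - 2210*h^3 - 1620*h^2 + 3888*h - 1728)/(h^3*(h^6 + 9*h^5 + 15*h^4 - 45*h^3 - 60*h^2 + 144*h - 64))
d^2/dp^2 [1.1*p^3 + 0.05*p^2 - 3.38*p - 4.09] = 6.6*p + 0.1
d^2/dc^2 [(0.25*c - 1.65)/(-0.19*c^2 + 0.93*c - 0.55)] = (-(0.25*c - 1.65)*(0.38*c - 0.93)*(0.76*c - 1.86) + (0.285*c - 1.092)*(0.19*c^2 - 0.93*c + 0.55))/(0.19*c^2 - 0.93*c + 0.55)^3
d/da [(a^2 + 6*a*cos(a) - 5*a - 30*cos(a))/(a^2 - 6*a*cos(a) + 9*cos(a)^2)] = (-12*a^2*sin(a) + 60*a*sin(a) - 9*a*sin(2*a) - 12*a*cos(a) + 5*a + 45*sin(2*a) - 18*cos(a)^2 + 75*cos(a))/(a - 3*cos(a))^3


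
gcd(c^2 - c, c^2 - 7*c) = c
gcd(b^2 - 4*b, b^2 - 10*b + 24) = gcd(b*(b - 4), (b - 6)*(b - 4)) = b - 4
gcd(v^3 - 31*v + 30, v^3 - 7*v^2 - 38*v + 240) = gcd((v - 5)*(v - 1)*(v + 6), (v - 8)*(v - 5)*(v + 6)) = v^2 + v - 30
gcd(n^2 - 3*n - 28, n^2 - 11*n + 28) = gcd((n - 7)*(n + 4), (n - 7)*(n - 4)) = n - 7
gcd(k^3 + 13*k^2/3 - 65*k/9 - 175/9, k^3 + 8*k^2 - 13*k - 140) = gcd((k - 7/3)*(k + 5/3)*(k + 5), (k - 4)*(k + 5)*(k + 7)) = k + 5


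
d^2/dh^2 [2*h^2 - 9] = 4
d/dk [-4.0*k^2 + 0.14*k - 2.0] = 0.14 - 8.0*k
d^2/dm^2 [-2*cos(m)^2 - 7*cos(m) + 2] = 7*cos(m) + 4*cos(2*m)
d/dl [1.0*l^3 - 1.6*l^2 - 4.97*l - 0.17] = 3.0*l^2 - 3.2*l - 4.97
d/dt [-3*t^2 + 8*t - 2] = 8 - 6*t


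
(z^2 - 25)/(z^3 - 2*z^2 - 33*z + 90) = (z + 5)/(z^2 + 3*z - 18)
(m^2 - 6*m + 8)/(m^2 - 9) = (m^2 - 6*m + 8)/(m^2 - 9)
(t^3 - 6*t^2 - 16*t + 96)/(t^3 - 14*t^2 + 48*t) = (t^2 - 16)/(t*(t - 8))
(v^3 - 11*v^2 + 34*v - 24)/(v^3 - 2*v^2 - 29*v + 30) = (v - 4)/(v + 5)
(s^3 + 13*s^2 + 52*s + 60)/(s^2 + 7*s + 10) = s + 6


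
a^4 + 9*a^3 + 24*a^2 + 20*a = a*(a + 2)^2*(a + 5)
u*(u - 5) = u^2 - 5*u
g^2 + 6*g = g*(g + 6)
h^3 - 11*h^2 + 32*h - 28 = (h - 7)*(h - 2)^2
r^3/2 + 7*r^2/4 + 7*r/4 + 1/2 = (r/2 + 1/2)*(r + 1/2)*(r + 2)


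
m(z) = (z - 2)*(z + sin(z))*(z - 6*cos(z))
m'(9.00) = 373.96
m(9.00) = 953.14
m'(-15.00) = -565.94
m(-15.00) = -2778.11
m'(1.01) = -11.92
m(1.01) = 4.01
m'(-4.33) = 156.83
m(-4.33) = -45.04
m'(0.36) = 9.30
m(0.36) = 6.14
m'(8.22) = 512.23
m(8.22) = 590.28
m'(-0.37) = 29.65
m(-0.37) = -10.34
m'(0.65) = -3.02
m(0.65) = 6.99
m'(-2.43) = -48.65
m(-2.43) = 28.87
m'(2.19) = 20.85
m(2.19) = 3.24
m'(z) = (z - 2)*(z + sin(z))*(6*sin(z) + 1) + (z - 2)*(z - 6*cos(z))*(cos(z) + 1) + (z + sin(z))*(z - 6*cos(z))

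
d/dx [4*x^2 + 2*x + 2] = 8*x + 2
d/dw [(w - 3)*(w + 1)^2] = (w + 1)*(3*w - 5)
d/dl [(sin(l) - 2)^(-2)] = -2*cos(l)/(sin(l) - 2)^3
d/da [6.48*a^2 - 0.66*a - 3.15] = 12.96*a - 0.66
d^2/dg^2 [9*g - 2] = 0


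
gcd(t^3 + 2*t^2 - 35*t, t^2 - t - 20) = t - 5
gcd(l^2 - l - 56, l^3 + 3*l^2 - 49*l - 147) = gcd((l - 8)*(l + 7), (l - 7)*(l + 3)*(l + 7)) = l + 7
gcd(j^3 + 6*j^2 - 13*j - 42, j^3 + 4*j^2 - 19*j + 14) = j + 7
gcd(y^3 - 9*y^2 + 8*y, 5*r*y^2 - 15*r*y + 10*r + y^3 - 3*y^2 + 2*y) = y - 1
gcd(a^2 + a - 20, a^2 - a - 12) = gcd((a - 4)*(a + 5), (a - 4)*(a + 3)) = a - 4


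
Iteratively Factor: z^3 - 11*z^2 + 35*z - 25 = (z - 1)*(z^2 - 10*z + 25) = (z - 5)*(z - 1)*(z - 5)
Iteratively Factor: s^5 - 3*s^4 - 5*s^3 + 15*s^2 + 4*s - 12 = (s - 2)*(s^4 - s^3 - 7*s^2 + s + 6) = (s - 2)*(s + 2)*(s^3 - 3*s^2 - s + 3) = (s - 2)*(s + 1)*(s + 2)*(s^2 - 4*s + 3) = (s - 2)*(s - 1)*(s + 1)*(s + 2)*(s - 3)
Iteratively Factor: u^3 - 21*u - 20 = (u + 4)*(u^2 - 4*u - 5) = (u + 1)*(u + 4)*(u - 5)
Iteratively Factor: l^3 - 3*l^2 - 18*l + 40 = (l + 4)*(l^2 - 7*l + 10) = (l - 2)*(l + 4)*(l - 5)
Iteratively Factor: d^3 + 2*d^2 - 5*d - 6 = (d - 2)*(d^2 + 4*d + 3) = (d - 2)*(d + 1)*(d + 3)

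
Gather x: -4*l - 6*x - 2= -4*l - 6*x - 2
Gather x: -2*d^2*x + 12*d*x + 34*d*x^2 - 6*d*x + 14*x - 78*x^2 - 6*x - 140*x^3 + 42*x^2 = -140*x^3 + x^2*(34*d - 36) + x*(-2*d^2 + 6*d + 8)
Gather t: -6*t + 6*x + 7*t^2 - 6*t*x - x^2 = 7*t^2 + t*(-6*x - 6) - x^2 + 6*x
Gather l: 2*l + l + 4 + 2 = 3*l + 6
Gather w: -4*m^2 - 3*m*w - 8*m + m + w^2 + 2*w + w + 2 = -4*m^2 - 7*m + w^2 + w*(3 - 3*m) + 2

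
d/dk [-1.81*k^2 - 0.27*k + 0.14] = -3.62*k - 0.27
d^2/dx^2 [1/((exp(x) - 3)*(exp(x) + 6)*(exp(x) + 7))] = (9*exp(5*x) + 110*exp(4*x) + 406*exp(3*x) + 1224*exp(2*x) + 5049*exp(x) + 378)*exp(x)/(exp(9*x) + 30*exp(8*x) + 309*exp(7*x) + 802*exp(6*x) - 6633*exp(5*x) - 39798*exp(4*x) + 24975*exp(3*x) + 472878*exp(2*x) + 142884*exp(x) - 2000376)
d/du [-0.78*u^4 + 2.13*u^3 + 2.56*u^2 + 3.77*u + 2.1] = -3.12*u^3 + 6.39*u^2 + 5.12*u + 3.77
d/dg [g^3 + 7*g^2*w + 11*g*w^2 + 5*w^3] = 3*g^2 + 14*g*w + 11*w^2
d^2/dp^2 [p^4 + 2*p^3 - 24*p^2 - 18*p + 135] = 12*p^2 + 12*p - 48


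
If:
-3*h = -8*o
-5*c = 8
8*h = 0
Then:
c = -8/5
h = 0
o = 0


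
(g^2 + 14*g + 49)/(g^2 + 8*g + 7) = (g + 7)/(g + 1)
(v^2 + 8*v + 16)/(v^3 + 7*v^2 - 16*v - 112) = (v + 4)/(v^2 + 3*v - 28)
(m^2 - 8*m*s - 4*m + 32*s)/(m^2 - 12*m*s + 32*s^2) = (4 - m)/(-m + 4*s)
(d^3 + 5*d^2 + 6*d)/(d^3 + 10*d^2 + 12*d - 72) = d*(d^2 + 5*d + 6)/(d^3 + 10*d^2 + 12*d - 72)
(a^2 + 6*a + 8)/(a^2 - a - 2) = (a^2 + 6*a + 8)/(a^2 - a - 2)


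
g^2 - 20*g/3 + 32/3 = (g - 4)*(g - 8/3)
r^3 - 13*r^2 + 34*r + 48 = (r - 8)*(r - 6)*(r + 1)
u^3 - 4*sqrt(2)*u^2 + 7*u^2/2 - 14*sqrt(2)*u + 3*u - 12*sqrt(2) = (u + 3/2)*(u + 2)*(u - 4*sqrt(2))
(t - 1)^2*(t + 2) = t^3 - 3*t + 2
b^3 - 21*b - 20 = (b - 5)*(b + 1)*(b + 4)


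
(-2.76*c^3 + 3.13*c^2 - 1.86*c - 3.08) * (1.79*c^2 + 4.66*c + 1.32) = -4.9404*c^5 - 7.2589*c^4 + 7.6132*c^3 - 10.0492*c^2 - 16.808*c - 4.0656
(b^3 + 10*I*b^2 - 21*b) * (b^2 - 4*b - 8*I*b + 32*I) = b^5 - 4*b^4 + 2*I*b^4 + 59*b^3 - 8*I*b^3 - 236*b^2 + 168*I*b^2 - 672*I*b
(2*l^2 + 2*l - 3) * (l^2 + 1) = 2*l^4 + 2*l^3 - l^2 + 2*l - 3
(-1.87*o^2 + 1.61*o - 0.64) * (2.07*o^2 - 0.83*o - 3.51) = -3.8709*o^4 + 4.8848*o^3 + 3.9026*o^2 - 5.1199*o + 2.2464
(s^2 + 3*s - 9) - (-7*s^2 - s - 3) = 8*s^2 + 4*s - 6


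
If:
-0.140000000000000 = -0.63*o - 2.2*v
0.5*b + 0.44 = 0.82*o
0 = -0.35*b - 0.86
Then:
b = -2.46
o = -0.96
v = 0.34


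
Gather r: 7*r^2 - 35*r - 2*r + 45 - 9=7*r^2 - 37*r + 36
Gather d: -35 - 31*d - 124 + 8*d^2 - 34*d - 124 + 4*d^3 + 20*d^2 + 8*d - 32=4*d^3 + 28*d^2 - 57*d - 315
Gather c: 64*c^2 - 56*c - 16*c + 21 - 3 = 64*c^2 - 72*c + 18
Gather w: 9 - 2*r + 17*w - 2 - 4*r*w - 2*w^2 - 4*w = -2*r - 2*w^2 + w*(13 - 4*r) + 7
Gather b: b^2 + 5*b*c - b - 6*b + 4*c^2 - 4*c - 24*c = b^2 + b*(5*c - 7) + 4*c^2 - 28*c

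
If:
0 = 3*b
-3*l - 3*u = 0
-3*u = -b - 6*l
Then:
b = 0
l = 0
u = 0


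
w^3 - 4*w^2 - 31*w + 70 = (w - 7)*(w - 2)*(w + 5)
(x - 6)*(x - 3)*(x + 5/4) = x^3 - 31*x^2/4 + 27*x/4 + 45/2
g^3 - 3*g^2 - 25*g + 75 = (g - 5)*(g - 3)*(g + 5)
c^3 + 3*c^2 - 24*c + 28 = (c - 2)^2*(c + 7)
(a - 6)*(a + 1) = a^2 - 5*a - 6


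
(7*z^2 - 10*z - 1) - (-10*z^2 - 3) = 17*z^2 - 10*z + 2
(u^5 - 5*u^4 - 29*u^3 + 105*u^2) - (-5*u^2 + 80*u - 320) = u^5 - 5*u^4 - 29*u^3 + 110*u^2 - 80*u + 320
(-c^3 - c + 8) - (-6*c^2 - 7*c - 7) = -c^3 + 6*c^2 + 6*c + 15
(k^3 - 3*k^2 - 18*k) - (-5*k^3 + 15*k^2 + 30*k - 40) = 6*k^3 - 18*k^2 - 48*k + 40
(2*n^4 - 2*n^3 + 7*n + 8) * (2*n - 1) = 4*n^5 - 6*n^4 + 2*n^3 + 14*n^2 + 9*n - 8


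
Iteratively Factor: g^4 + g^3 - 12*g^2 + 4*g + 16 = (g - 2)*(g^3 + 3*g^2 - 6*g - 8) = (g - 2)^2*(g^2 + 5*g + 4) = (g - 2)^2*(g + 1)*(g + 4)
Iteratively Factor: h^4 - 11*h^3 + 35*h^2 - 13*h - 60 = (h - 3)*(h^3 - 8*h^2 + 11*h + 20) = (h - 5)*(h - 3)*(h^2 - 3*h - 4) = (h - 5)*(h - 3)*(h + 1)*(h - 4)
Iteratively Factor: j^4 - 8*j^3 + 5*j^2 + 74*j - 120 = (j + 3)*(j^3 - 11*j^2 + 38*j - 40) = (j - 2)*(j + 3)*(j^2 - 9*j + 20) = (j - 5)*(j - 2)*(j + 3)*(j - 4)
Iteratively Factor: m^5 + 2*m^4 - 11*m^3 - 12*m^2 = (m + 4)*(m^4 - 2*m^3 - 3*m^2) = m*(m + 4)*(m^3 - 2*m^2 - 3*m) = m*(m - 3)*(m + 4)*(m^2 + m) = m^2*(m - 3)*(m + 4)*(m + 1)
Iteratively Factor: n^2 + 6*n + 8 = (n + 4)*(n + 2)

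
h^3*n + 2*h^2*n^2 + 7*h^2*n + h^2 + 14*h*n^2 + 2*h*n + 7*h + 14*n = (h + 7)*(h + 2*n)*(h*n + 1)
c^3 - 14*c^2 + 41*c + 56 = (c - 8)*(c - 7)*(c + 1)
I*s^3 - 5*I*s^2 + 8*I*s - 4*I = (s - 2)^2*(I*s - I)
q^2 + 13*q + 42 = (q + 6)*(q + 7)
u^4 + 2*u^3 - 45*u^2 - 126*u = u*(u - 7)*(u + 3)*(u + 6)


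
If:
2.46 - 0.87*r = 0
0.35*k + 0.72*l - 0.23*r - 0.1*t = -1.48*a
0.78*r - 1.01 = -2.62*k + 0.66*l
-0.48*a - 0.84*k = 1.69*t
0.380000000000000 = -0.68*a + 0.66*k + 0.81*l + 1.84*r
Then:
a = 2.23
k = -1.23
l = -3.08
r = 2.83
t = -0.02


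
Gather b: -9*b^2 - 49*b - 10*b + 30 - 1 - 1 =-9*b^2 - 59*b + 28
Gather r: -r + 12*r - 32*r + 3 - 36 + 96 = 63 - 21*r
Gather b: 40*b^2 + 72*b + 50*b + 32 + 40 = 40*b^2 + 122*b + 72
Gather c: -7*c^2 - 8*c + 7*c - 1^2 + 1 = -7*c^2 - c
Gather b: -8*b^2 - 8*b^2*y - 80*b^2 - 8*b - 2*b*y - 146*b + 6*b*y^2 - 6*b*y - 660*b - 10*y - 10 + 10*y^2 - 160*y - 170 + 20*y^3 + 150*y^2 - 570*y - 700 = b^2*(-8*y - 88) + b*(6*y^2 - 8*y - 814) + 20*y^3 + 160*y^2 - 740*y - 880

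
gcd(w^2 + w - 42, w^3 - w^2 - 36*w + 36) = w - 6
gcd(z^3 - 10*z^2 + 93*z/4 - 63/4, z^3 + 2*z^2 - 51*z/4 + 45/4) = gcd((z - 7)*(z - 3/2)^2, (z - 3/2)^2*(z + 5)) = z^2 - 3*z + 9/4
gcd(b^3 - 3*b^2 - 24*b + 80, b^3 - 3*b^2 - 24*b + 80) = b^3 - 3*b^2 - 24*b + 80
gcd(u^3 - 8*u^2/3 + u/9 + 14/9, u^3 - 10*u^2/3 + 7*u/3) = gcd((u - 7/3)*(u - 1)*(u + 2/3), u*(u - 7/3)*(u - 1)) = u^2 - 10*u/3 + 7/3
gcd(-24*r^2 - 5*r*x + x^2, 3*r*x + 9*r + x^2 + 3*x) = 3*r + x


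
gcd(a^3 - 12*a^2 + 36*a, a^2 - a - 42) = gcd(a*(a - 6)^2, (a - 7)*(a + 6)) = 1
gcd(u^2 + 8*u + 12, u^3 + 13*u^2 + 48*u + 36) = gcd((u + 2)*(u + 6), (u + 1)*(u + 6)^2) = u + 6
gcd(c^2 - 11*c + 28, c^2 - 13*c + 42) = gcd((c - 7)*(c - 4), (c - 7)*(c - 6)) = c - 7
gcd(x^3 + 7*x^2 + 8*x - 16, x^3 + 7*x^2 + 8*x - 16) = x^3 + 7*x^2 + 8*x - 16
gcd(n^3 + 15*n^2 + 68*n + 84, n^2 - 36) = n + 6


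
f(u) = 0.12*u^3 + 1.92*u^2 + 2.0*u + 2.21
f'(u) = 0.36*u^2 + 3.84*u + 2.0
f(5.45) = 89.56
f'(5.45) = 33.62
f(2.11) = 16.11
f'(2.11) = 11.71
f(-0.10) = 2.03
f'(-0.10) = 1.62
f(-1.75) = 3.95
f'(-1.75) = -3.62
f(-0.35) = 1.74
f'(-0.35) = 0.70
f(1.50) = 9.94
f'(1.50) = 8.57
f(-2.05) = 5.14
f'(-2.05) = -4.36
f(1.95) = 14.30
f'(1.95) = 10.86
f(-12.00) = 47.33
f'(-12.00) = 7.76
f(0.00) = 2.21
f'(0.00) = 2.00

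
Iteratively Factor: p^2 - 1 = (p - 1)*(p + 1)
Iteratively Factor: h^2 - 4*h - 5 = (h - 5)*(h + 1)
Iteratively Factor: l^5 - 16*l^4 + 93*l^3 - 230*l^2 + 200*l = (l - 2)*(l^4 - 14*l^3 + 65*l^2 - 100*l) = l*(l - 2)*(l^3 - 14*l^2 + 65*l - 100) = l*(l - 5)*(l - 2)*(l^2 - 9*l + 20) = l*(l - 5)*(l - 4)*(l - 2)*(l - 5)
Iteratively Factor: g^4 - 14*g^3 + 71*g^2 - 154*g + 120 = (g - 2)*(g^3 - 12*g^2 + 47*g - 60) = (g - 4)*(g - 2)*(g^2 - 8*g + 15) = (g - 4)*(g - 3)*(g - 2)*(g - 5)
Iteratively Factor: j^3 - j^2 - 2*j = (j - 2)*(j^2 + j) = (j - 2)*(j + 1)*(j)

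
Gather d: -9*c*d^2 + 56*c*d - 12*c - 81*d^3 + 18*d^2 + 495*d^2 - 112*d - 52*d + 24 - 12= -12*c - 81*d^3 + d^2*(513 - 9*c) + d*(56*c - 164) + 12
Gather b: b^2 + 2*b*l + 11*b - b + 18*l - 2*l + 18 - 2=b^2 + b*(2*l + 10) + 16*l + 16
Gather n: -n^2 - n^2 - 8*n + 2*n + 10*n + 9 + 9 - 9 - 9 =-2*n^2 + 4*n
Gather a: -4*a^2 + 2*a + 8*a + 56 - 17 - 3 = -4*a^2 + 10*a + 36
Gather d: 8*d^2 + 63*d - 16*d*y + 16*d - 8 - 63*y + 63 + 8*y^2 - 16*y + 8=8*d^2 + d*(79 - 16*y) + 8*y^2 - 79*y + 63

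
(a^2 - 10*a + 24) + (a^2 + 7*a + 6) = 2*a^2 - 3*a + 30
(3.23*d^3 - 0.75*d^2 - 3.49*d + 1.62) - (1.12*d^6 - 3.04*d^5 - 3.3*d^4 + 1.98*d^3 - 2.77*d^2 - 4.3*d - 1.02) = -1.12*d^6 + 3.04*d^5 + 3.3*d^4 + 1.25*d^3 + 2.02*d^2 + 0.81*d + 2.64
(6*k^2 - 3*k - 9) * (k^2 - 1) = 6*k^4 - 3*k^3 - 15*k^2 + 3*k + 9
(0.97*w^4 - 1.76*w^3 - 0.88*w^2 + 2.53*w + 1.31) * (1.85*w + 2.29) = 1.7945*w^5 - 1.0347*w^4 - 5.6584*w^3 + 2.6653*w^2 + 8.2172*w + 2.9999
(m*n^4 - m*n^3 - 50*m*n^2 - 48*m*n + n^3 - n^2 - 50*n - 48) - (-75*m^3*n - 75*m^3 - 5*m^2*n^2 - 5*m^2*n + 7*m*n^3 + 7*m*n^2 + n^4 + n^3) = 75*m^3*n + 75*m^3 + 5*m^2*n^2 + 5*m^2*n + m*n^4 - 8*m*n^3 - 57*m*n^2 - 48*m*n - n^4 - n^2 - 50*n - 48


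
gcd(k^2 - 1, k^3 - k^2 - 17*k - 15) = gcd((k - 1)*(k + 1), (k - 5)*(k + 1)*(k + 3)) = k + 1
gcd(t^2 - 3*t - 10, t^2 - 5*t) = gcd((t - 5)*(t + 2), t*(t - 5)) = t - 5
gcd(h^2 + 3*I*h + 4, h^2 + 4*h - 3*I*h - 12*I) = 1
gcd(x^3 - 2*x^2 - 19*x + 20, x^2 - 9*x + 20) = x - 5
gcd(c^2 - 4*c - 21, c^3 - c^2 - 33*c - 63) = c^2 - 4*c - 21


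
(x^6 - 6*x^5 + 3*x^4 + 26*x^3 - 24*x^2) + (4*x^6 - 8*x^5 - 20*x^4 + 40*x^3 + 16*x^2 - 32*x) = 5*x^6 - 14*x^5 - 17*x^4 + 66*x^3 - 8*x^2 - 32*x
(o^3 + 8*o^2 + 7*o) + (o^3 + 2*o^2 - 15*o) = 2*o^3 + 10*o^2 - 8*o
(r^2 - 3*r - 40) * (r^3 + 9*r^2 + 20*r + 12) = r^5 + 6*r^4 - 47*r^3 - 408*r^2 - 836*r - 480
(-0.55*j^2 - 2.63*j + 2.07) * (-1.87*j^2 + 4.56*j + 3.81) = 1.0285*j^4 + 2.4101*j^3 - 17.9592*j^2 - 0.581100000000001*j + 7.8867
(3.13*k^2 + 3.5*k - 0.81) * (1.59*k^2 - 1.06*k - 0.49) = 4.9767*k^4 + 2.2472*k^3 - 6.5316*k^2 - 0.8564*k + 0.3969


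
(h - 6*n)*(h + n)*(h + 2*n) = h^3 - 3*h^2*n - 16*h*n^2 - 12*n^3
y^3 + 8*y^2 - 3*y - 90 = (y - 3)*(y + 5)*(y + 6)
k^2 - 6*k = k*(k - 6)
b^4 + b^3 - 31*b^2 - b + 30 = (b - 5)*(b - 1)*(b + 1)*(b + 6)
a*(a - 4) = a^2 - 4*a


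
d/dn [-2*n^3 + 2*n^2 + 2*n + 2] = -6*n^2 + 4*n + 2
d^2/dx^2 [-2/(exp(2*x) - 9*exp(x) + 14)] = 2*(-2*(2*exp(x) - 9)^2*exp(x) + (4*exp(x) - 9)*(exp(2*x) - 9*exp(x) + 14))*exp(x)/(exp(2*x) - 9*exp(x) + 14)^3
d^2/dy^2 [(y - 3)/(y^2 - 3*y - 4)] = 2*(3*(2 - y)*(-y^2 + 3*y + 4) - (y - 3)*(2*y - 3)^2)/(-y^2 + 3*y + 4)^3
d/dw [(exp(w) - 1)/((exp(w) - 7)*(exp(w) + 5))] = (-exp(2*w) + 2*exp(w) - 37)*exp(w)/(exp(4*w) - 4*exp(3*w) - 66*exp(2*w) + 140*exp(w) + 1225)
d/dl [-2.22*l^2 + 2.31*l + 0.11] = 2.31 - 4.44*l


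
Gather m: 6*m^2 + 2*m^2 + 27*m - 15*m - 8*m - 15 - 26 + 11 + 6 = 8*m^2 + 4*m - 24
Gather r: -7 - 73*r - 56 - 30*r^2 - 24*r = -30*r^2 - 97*r - 63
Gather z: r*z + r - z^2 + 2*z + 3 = r - z^2 + z*(r + 2) + 3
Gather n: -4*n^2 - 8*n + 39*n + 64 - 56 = -4*n^2 + 31*n + 8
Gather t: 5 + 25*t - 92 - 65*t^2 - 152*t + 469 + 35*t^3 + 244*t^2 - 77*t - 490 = 35*t^3 + 179*t^2 - 204*t - 108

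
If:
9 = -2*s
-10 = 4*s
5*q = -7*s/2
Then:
No Solution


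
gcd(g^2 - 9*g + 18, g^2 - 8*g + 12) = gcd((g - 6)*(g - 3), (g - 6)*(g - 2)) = g - 6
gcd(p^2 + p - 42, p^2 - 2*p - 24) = p - 6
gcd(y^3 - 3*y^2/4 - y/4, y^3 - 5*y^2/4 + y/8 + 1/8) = y^2 - 3*y/4 - 1/4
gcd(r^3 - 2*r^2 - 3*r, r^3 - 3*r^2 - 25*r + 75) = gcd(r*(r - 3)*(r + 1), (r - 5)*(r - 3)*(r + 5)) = r - 3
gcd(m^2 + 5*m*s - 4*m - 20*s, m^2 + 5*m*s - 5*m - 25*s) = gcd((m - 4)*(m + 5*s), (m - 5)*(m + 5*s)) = m + 5*s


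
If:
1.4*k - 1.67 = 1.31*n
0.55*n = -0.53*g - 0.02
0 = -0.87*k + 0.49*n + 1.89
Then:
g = -2.77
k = 3.65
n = 2.63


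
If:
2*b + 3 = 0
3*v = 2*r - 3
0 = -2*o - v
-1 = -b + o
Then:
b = -3/2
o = -5/2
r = 9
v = 5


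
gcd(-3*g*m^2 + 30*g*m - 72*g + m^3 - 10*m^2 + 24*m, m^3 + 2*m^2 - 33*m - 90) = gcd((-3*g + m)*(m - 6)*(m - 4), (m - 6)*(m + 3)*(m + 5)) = m - 6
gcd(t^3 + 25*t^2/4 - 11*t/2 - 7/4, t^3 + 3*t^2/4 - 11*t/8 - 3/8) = t^2 - 3*t/4 - 1/4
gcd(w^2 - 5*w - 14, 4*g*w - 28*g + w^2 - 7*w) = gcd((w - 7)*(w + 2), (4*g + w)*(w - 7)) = w - 7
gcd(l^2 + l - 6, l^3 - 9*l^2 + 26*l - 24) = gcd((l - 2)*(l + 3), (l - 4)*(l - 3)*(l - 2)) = l - 2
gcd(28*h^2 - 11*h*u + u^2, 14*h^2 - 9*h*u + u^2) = -7*h + u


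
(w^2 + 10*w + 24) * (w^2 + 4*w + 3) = w^4 + 14*w^3 + 67*w^2 + 126*w + 72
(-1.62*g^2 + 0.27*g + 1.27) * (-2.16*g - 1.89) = 3.4992*g^3 + 2.4786*g^2 - 3.2535*g - 2.4003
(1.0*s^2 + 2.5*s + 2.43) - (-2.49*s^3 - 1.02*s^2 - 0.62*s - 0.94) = 2.49*s^3 + 2.02*s^2 + 3.12*s + 3.37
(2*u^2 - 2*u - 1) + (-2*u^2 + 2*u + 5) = 4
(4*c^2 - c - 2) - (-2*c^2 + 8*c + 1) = 6*c^2 - 9*c - 3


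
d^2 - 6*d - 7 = (d - 7)*(d + 1)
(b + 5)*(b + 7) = b^2 + 12*b + 35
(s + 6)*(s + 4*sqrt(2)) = s^2 + 4*sqrt(2)*s + 6*s + 24*sqrt(2)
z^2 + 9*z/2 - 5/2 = (z - 1/2)*(z + 5)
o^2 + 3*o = o*(o + 3)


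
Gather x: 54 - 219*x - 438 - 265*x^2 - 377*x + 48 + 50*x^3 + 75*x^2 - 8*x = 50*x^3 - 190*x^2 - 604*x - 336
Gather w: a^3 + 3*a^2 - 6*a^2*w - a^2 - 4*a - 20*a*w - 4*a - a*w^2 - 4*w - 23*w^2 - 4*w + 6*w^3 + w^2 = a^3 + 2*a^2 - 8*a + 6*w^3 + w^2*(-a - 22) + w*(-6*a^2 - 20*a - 8)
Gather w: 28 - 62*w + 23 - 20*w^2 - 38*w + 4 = -20*w^2 - 100*w + 55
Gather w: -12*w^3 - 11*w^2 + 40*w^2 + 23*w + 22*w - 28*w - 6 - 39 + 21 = -12*w^3 + 29*w^2 + 17*w - 24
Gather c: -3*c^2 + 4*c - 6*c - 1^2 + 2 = -3*c^2 - 2*c + 1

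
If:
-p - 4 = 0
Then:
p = -4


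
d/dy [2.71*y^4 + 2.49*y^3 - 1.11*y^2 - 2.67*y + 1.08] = 10.84*y^3 + 7.47*y^2 - 2.22*y - 2.67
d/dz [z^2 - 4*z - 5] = 2*z - 4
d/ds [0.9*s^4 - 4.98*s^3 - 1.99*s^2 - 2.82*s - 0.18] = 3.6*s^3 - 14.94*s^2 - 3.98*s - 2.82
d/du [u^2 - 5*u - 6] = 2*u - 5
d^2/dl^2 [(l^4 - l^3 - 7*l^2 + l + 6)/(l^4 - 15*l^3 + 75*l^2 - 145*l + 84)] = 4*(7*l^3 - 39*l^2 - 159*l + 947)/(l^6 - 33*l^5 + 447*l^4 - 3179*l^3 + 12516*l^2 - 25872*l + 21952)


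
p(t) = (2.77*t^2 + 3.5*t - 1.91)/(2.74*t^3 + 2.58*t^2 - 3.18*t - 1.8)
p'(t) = (5.54*t + 3.5)/(2.74*t^3 + 2.58*t^2 - 3.18*t - 1.8) + (-8.22*t^2 - 5.16*t + 3.18)*(2.77*t^2 + 3.5*t - 1.91)/(2.74*t^3 + 2.58*t^2 - 3.18*t - 1.8)^2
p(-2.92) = -0.30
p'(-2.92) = -0.07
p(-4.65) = -0.20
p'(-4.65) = -0.04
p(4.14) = 0.27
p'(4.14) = -0.07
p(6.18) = 0.17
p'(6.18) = -0.03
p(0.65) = -0.76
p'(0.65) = -4.87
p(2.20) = 0.58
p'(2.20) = -0.37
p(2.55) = 0.48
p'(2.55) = -0.24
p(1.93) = 0.71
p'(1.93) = -0.58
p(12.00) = 0.09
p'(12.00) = -0.01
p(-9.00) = -0.11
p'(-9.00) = -0.01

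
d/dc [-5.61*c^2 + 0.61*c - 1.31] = 0.61 - 11.22*c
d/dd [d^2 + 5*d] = 2*d + 5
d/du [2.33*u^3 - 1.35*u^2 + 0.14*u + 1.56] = 6.99*u^2 - 2.7*u + 0.14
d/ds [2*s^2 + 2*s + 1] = 4*s + 2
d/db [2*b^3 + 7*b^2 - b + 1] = 6*b^2 + 14*b - 1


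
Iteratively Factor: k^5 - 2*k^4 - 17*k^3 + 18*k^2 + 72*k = (k + 2)*(k^4 - 4*k^3 - 9*k^2 + 36*k) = (k - 4)*(k + 2)*(k^3 - 9*k) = (k - 4)*(k - 3)*(k + 2)*(k^2 + 3*k) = (k - 4)*(k - 3)*(k + 2)*(k + 3)*(k)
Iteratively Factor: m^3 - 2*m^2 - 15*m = (m - 5)*(m^2 + 3*m) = m*(m - 5)*(m + 3)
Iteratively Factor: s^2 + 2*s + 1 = (s + 1)*(s + 1)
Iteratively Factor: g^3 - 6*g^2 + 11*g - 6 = (g - 3)*(g^2 - 3*g + 2) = (g - 3)*(g - 2)*(g - 1)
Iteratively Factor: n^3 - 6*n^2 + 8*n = (n - 4)*(n^2 - 2*n) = (n - 4)*(n - 2)*(n)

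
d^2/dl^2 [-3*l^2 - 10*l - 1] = -6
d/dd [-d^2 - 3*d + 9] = -2*d - 3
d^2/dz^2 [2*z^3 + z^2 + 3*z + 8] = 12*z + 2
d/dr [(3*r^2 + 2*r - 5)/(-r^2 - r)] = (-r^2 - 10*r - 5)/(r^2*(r^2 + 2*r + 1))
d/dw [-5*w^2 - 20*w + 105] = -10*w - 20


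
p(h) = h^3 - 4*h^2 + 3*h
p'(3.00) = 6.00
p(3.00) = 0.00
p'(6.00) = 63.00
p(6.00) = 90.00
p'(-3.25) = 60.69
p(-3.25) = -86.33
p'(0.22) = 1.39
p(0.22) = 0.48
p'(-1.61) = 23.66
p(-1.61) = -19.37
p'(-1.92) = 29.42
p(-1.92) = -27.58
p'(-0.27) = 5.38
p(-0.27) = -1.12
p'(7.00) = 94.00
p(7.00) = 168.00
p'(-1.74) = 26.00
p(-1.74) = -22.60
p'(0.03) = 2.76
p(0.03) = 0.09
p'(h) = 3*h^2 - 8*h + 3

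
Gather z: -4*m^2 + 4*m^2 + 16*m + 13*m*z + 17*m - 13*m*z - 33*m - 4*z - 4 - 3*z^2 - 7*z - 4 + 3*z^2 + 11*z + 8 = 0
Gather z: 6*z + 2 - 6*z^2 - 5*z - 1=-6*z^2 + z + 1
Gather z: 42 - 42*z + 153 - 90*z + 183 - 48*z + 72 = 450 - 180*z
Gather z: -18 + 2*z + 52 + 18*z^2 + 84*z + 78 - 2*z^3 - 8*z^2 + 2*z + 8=-2*z^3 + 10*z^2 + 88*z + 120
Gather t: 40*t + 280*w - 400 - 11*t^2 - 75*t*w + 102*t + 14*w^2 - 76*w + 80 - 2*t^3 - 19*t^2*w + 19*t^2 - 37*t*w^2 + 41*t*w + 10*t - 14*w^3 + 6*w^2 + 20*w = -2*t^3 + t^2*(8 - 19*w) + t*(-37*w^2 - 34*w + 152) - 14*w^3 + 20*w^2 + 224*w - 320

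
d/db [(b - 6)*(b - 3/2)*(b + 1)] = 3*b^2 - 13*b + 3/2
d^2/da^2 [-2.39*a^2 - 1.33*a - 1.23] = -4.78000000000000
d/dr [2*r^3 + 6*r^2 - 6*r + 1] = 6*r^2 + 12*r - 6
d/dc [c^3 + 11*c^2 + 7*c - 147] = 3*c^2 + 22*c + 7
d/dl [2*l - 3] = 2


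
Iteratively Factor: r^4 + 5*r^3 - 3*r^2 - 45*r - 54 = (r - 3)*(r^3 + 8*r^2 + 21*r + 18) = (r - 3)*(r + 3)*(r^2 + 5*r + 6) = (r - 3)*(r + 3)^2*(r + 2)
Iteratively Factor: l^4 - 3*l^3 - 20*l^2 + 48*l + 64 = (l + 4)*(l^3 - 7*l^2 + 8*l + 16) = (l - 4)*(l + 4)*(l^2 - 3*l - 4) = (l - 4)^2*(l + 4)*(l + 1)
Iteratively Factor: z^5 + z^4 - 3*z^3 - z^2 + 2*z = (z + 1)*(z^4 - 3*z^2 + 2*z) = (z - 1)*(z + 1)*(z^3 + z^2 - 2*z) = (z - 1)^2*(z + 1)*(z^2 + 2*z) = (z - 1)^2*(z + 1)*(z + 2)*(z)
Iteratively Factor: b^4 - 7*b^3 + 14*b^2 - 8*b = (b - 1)*(b^3 - 6*b^2 + 8*b) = (b - 4)*(b - 1)*(b^2 - 2*b) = (b - 4)*(b - 2)*(b - 1)*(b)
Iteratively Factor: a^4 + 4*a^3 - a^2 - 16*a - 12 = (a + 1)*(a^3 + 3*a^2 - 4*a - 12) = (a - 2)*(a + 1)*(a^2 + 5*a + 6) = (a - 2)*(a + 1)*(a + 3)*(a + 2)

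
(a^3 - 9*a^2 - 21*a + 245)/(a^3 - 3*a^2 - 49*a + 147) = (a^2 - 2*a - 35)/(a^2 + 4*a - 21)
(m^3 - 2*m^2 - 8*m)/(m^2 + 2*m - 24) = m*(m + 2)/(m + 6)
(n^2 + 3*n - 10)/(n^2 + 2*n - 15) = (n - 2)/(n - 3)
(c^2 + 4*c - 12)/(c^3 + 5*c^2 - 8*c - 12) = 1/(c + 1)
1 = 1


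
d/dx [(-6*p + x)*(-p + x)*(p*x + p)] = p*(6*p^2 - 14*p*x - 7*p + 3*x^2 + 2*x)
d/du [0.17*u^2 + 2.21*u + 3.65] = 0.34*u + 2.21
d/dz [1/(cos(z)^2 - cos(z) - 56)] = (2*cos(z) - 1)*sin(z)/(sin(z)^2 + cos(z) + 55)^2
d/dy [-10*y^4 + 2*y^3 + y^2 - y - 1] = -40*y^3 + 6*y^2 + 2*y - 1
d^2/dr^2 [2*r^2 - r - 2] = 4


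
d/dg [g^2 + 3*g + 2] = 2*g + 3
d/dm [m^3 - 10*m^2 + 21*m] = 3*m^2 - 20*m + 21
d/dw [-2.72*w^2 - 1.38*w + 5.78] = -5.44*w - 1.38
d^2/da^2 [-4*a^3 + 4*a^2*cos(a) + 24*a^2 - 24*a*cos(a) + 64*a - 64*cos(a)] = -4*a^2*cos(a) - 16*a*sin(a) + 24*a*cos(a) - 24*a + 48*sin(a) + 72*cos(a) + 48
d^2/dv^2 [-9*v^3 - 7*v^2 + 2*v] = -54*v - 14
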